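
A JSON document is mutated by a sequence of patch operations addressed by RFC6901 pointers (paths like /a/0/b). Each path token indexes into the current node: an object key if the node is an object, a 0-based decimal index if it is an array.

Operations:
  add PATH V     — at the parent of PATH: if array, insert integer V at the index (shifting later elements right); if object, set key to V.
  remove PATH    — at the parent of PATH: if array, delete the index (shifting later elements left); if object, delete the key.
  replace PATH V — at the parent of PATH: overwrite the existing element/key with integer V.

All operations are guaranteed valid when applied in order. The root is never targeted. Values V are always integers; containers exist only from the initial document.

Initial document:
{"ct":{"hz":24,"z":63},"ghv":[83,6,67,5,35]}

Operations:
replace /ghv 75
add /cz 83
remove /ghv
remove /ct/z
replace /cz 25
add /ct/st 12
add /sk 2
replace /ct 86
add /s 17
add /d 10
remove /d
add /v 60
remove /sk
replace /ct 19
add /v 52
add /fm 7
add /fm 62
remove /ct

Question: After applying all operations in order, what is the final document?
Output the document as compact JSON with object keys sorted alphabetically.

After op 1 (replace /ghv 75): {"ct":{"hz":24,"z":63},"ghv":75}
After op 2 (add /cz 83): {"ct":{"hz":24,"z":63},"cz":83,"ghv":75}
After op 3 (remove /ghv): {"ct":{"hz":24,"z":63},"cz":83}
After op 4 (remove /ct/z): {"ct":{"hz":24},"cz":83}
After op 5 (replace /cz 25): {"ct":{"hz":24},"cz":25}
After op 6 (add /ct/st 12): {"ct":{"hz":24,"st":12},"cz":25}
After op 7 (add /sk 2): {"ct":{"hz":24,"st":12},"cz":25,"sk":2}
After op 8 (replace /ct 86): {"ct":86,"cz":25,"sk":2}
After op 9 (add /s 17): {"ct":86,"cz":25,"s":17,"sk":2}
After op 10 (add /d 10): {"ct":86,"cz":25,"d":10,"s":17,"sk":2}
After op 11 (remove /d): {"ct":86,"cz":25,"s":17,"sk":2}
After op 12 (add /v 60): {"ct":86,"cz":25,"s":17,"sk":2,"v":60}
After op 13 (remove /sk): {"ct":86,"cz":25,"s":17,"v":60}
After op 14 (replace /ct 19): {"ct":19,"cz":25,"s":17,"v":60}
After op 15 (add /v 52): {"ct":19,"cz":25,"s":17,"v":52}
After op 16 (add /fm 7): {"ct":19,"cz":25,"fm":7,"s":17,"v":52}
After op 17 (add /fm 62): {"ct":19,"cz":25,"fm":62,"s":17,"v":52}
After op 18 (remove /ct): {"cz":25,"fm":62,"s":17,"v":52}

Answer: {"cz":25,"fm":62,"s":17,"v":52}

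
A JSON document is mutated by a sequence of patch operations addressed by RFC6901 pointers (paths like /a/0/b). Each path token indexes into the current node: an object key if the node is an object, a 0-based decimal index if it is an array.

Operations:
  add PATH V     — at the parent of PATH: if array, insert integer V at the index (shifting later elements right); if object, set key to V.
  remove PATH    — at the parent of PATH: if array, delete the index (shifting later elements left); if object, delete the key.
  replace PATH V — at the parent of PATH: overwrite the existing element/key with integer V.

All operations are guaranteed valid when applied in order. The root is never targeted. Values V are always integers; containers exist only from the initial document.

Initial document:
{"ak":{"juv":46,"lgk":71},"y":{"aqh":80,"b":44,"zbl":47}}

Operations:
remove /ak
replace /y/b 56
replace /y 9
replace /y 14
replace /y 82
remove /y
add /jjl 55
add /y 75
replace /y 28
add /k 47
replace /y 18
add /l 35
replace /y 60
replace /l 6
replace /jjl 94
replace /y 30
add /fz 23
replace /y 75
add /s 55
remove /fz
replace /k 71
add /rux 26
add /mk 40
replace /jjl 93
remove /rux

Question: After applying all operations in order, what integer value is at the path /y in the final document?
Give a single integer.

Answer: 75

Derivation:
After op 1 (remove /ak): {"y":{"aqh":80,"b":44,"zbl":47}}
After op 2 (replace /y/b 56): {"y":{"aqh":80,"b":56,"zbl":47}}
After op 3 (replace /y 9): {"y":9}
After op 4 (replace /y 14): {"y":14}
After op 5 (replace /y 82): {"y":82}
After op 6 (remove /y): {}
After op 7 (add /jjl 55): {"jjl":55}
After op 8 (add /y 75): {"jjl":55,"y":75}
After op 9 (replace /y 28): {"jjl":55,"y":28}
After op 10 (add /k 47): {"jjl":55,"k":47,"y":28}
After op 11 (replace /y 18): {"jjl":55,"k":47,"y":18}
After op 12 (add /l 35): {"jjl":55,"k":47,"l":35,"y":18}
After op 13 (replace /y 60): {"jjl":55,"k":47,"l":35,"y":60}
After op 14 (replace /l 6): {"jjl":55,"k":47,"l":6,"y":60}
After op 15 (replace /jjl 94): {"jjl":94,"k":47,"l":6,"y":60}
After op 16 (replace /y 30): {"jjl":94,"k":47,"l":6,"y":30}
After op 17 (add /fz 23): {"fz":23,"jjl":94,"k":47,"l":6,"y":30}
After op 18 (replace /y 75): {"fz":23,"jjl":94,"k":47,"l":6,"y":75}
After op 19 (add /s 55): {"fz":23,"jjl":94,"k":47,"l":6,"s":55,"y":75}
After op 20 (remove /fz): {"jjl":94,"k":47,"l":6,"s":55,"y":75}
After op 21 (replace /k 71): {"jjl":94,"k":71,"l":6,"s":55,"y":75}
After op 22 (add /rux 26): {"jjl":94,"k":71,"l":6,"rux":26,"s":55,"y":75}
After op 23 (add /mk 40): {"jjl":94,"k":71,"l":6,"mk":40,"rux":26,"s":55,"y":75}
After op 24 (replace /jjl 93): {"jjl":93,"k":71,"l":6,"mk":40,"rux":26,"s":55,"y":75}
After op 25 (remove /rux): {"jjl":93,"k":71,"l":6,"mk":40,"s":55,"y":75}
Value at /y: 75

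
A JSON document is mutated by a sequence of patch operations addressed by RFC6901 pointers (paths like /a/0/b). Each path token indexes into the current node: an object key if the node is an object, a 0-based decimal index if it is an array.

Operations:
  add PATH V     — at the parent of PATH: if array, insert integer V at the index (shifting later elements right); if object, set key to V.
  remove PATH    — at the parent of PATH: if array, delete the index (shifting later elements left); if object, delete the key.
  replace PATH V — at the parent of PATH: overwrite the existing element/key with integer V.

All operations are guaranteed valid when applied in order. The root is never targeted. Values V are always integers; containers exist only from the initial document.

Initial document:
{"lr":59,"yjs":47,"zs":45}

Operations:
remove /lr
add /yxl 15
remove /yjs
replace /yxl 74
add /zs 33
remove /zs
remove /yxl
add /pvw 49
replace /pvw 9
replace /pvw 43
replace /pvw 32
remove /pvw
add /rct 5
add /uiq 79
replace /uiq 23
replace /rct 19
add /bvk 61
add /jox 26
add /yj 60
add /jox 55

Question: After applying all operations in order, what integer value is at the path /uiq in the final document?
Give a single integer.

Answer: 23

Derivation:
After op 1 (remove /lr): {"yjs":47,"zs":45}
After op 2 (add /yxl 15): {"yjs":47,"yxl":15,"zs":45}
After op 3 (remove /yjs): {"yxl":15,"zs":45}
After op 4 (replace /yxl 74): {"yxl":74,"zs":45}
After op 5 (add /zs 33): {"yxl":74,"zs":33}
After op 6 (remove /zs): {"yxl":74}
After op 7 (remove /yxl): {}
After op 8 (add /pvw 49): {"pvw":49}
After op 9 (replace /pvw 9): {"pvw":9}
After op 10 (replace /pvw 43): {"pvw":43}
After op 11 (replace /pvw 32): {"pvw":32}
After op 12 (remove /pvw): {}
After op 13 (add /rct 5): {"rct":5}
After op 14 (add /uiq 79): {"rct":5,"uiq":79}
After op 15 (replace /uiq 23): {"rct":5,"uiq":23}
After op 16 (replace /rct 19): {"rct":19,"uiq":23}
After op 17 (add /bvk 61): {"bvk":61,"rct":19,"uiq":23}
After op 18 (add /jox 26): {"bvk":61,"jox":26,"rct":19,"uiq":23}
After op 19 (add /yj 60): {"bvk":61,"jox":26,"rct":19,"uiq":23,"yj":60}
After op 20 (add /jox 55): {"bvk":61,"jox":55,"rct":19,"uiq":23,"yj":60}
Value at /uiq: 23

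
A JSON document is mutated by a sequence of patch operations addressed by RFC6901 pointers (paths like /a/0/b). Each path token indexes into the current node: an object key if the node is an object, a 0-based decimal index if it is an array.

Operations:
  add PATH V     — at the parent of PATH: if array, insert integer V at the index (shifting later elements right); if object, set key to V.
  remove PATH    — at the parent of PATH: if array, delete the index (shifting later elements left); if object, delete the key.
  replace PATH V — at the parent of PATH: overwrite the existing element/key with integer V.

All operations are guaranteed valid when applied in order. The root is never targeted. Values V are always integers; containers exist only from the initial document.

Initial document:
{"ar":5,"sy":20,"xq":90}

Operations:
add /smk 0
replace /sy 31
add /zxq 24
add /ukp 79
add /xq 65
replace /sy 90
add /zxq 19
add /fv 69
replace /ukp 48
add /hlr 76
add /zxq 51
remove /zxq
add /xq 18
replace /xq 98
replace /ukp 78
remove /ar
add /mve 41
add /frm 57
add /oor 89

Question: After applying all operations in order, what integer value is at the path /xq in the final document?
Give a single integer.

After op 1 (add /smk 0): {"ar":5,"smk":0,"sy":20,"xq":90}
After op 2 (replace /sy 31): {"ar":5,"smk":0,"sy":31,"xq":90}
After op 3 (add /zxq 24): {"ar":5,"smk":0,"sy":31,"xq":90,"zxq":24}
After op 4 (add /ukp 79): {"ar":5,"smk":0,"sy":31,"ukp":79,"xq":90,"zxq":24}
After op 5 (add /xq 65): {"ar":5,"smk":0,"sy":31,"ukp":79,"xq":65,"zxq":24}
After op 6 (replace /sy 90): {"ar":5,"smk":0,"sy":90,"ukp":79,"xq":65,"zxq":24}
After op 7 (add /zxq 19): {"ar":5,"smk":0,"sy":90,"ukp":79,"xq":65,"zxq":19}
After op 8 (add /fv 69): {"ar":5,"fv":69,"smk":0,"sy":90,"ukp":79,"xq":65,"zxq":19}
After op 9 (replace /ukp 48): {"ar":5,"fv":69,"smk":0,"sy":90,"ukp":48,"xq":65,"zxq":19}
After op 10 (add /hlr 76): {"ar":5,"fv":69,"hlr":76,"smk":0,"sy":90,"ukp":48,"xq":65,"zxq":19}
After op 11 (add /zxq 51): {"ar":5,"fv":69,"hlr":76,"smk":0,"sy":90,"ukp":48,"xq":65,"zxq":51}
After op 12 (remove /zxq): {"ar":5,"fv":69,"hlr":76,"smk":0,"sy":90,"ukp":48,"xq":65}
After op 13 (add /xq 18): {"ar":5,"fv":69,"hlr":76,"smk":0,"sy":90,"ukp":48,"xq":18}
After op 14 (replace /xq 98): {"ar":5,"fv":69,"hlr":76,"smk":0,"sy":90,"ukp":48,"xq":98}
After op 15 (replace /ukp 78): {"ar":5,"fv":69,"hlr":76,"smk":0,"sy":90,"ukp":78,"xq":98}
After op 16 (remove /ar): {"fv":69,"hlr":76,"smk":0,"sy":90,"ukp":78,"xq":98}
After op 17 (add /mve 41): {"fv":69,"hlr":76,"mve":41,"smk":0,"sy":90,"ukp":78,"xq":98}
After op 18 (add /frm 57): {"frm":57,"fv":69,"hlr":76,"mve":41,"smk":0,"sy":90,"ukp":78,"xq":98}
After op 19 (add /oor 89): {"frm":57,"fv":69,"hlr":76,"mve":41,"oor":89,"smk":0,"sy":90,"ukp":78,"xq":98}
Value at /xq: 98

Answer: 98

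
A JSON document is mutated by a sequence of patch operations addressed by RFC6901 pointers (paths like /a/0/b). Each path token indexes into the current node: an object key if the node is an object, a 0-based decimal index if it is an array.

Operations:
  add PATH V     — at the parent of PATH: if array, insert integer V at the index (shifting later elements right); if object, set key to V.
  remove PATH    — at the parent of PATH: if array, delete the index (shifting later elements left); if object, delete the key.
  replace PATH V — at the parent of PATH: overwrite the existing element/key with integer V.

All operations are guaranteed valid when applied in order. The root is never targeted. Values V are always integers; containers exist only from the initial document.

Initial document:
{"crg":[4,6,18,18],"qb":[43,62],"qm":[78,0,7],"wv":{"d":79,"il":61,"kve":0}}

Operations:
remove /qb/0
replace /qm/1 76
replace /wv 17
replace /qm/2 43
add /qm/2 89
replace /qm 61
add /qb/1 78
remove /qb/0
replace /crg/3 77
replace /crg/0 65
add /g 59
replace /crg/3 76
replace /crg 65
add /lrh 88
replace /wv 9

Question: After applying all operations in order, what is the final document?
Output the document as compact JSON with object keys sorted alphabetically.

Answer: {"crg":65,"g":59,"lrh":88,"qb":[78],"qm":61,"wv":9}

Derivation:
After op 1 (remove /qb/0): {"crg":[4,6,18,18],"qb":[62],"qm":[78,0,7],"wv":{"d":79,"il":61,"kve":0}}
After op 2 (replace /qm/1 76): {"crg":[4,6,18,18],"qb":[62],"qm":[78,76,7],"wv":{"d":79,"il":61,"kve":0}}
After op 3 (replace /wv 17): {"crg":[4,6,18,18],"qb":[62],"qm":[78,76,7],"wv":17}
After op 4 (replace /qm/2 43): {"crg":[4,6,18,18],"qb":[62],"qm":[78,76,43],"wv":17}
After op 5 (add /qm/2 89): {"crg":[4,6,18,18],"qb":[62],"qm":[78,76,89,43],"wv":17}
After op 6 (replace /qm 61): {"crg":[4,6,18,18],"qb":[62],"qm":61,"wv":17}
After op 7 (add /qb/1 78): {"crg":[4,6,18,18],"qb":[62,78],"qm":61,"wv":17}
After op 8 (remove /qb/0): {"crg":[4,6,18,18],"qb":[78],"qm":61,"wv":17}
After op 9 (replace /crg/3 77): {"crg":[4,6,18,77],"qb":[78],"qm":61,"wv":17}
After op 10 (replace /crg/0 65): {"crg":[65,6,18,77],"qb":[78],"qm":61,"wv":17}
After op 11 (add /g 59): {"crg":[65,6,18,77],"g":59,"qb":[78],"qm":61,"wv":17}
After op 12 (replace /crg/3 76): {"crg":[65,6,18,76],"g":59,"qb":[78],"qm":61,"wv":17}
After op 13 (replace /crg 65): {"crg":65,"g":59,"qb":[78],"qm":61,"wv":17}
After op 14 (add /lrh 88): {"crg":65,"g":59,"lrh":88,"qb":[78],"qm":61,"wv":17}
After op 15 (replace /wv 9): {"crg":65,"g":59,"lrh":88,"qb":[78],"qm":61,"wv":9}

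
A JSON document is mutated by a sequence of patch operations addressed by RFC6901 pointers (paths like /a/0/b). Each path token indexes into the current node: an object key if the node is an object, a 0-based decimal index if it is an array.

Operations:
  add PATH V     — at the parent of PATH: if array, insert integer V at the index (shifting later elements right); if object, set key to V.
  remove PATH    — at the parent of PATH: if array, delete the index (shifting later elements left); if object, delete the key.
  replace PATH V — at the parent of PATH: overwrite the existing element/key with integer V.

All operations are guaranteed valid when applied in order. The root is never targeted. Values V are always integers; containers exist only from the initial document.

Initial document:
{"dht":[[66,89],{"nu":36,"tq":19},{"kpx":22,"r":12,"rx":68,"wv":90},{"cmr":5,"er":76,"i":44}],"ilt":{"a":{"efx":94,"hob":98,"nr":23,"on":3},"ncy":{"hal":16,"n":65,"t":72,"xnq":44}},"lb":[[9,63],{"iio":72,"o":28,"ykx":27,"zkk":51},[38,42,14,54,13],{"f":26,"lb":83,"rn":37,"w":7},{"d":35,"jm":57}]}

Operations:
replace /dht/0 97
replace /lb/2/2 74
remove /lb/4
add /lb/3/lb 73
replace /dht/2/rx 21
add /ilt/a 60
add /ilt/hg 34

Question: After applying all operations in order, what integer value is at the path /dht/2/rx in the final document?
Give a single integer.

Answer: 21

Derivation:
After op 1 (replace /dht/0 97): {"dht":[97,{"nu":36,"tq":19},{"kpx":22,"r":12,"rx":68,"wv":90},{"cmr":5,"er":76,"i":44}],"ilt":{"a":{"efx":94,"hob":98,"nr":23,"on":3},"ncy":{"hal":16,"n":65,"t":72,"xnq":44}},"lb":[[9,63],{"iio":72,"o":28,"ykx":27,"zkk":51},[38,42,14,54,13],{"f":26,"lb":83,"rn":37,"w":7},{"d":35,"jm":57}]}
After op 2 (replace /lb/2/2 74): {"dht":[97,{"nu":36,"tq":19},{"kpx":22,"r":12,"rx":68,"wv":90},{"cmr":5,"er":76,"i":44}],"ilt":{"a":{"efx":94,"hob":98,"nr":23,"on":3},"ncy":{"hal":16,"n":65,"t":72,"xnq":44}},"lb":[[9,63],{"iio":72,"o":28,"ykx":27,"zkk":51},[38,42,74,54,13],{"f":26,"lb":83,"rn":37,"w":7},{"d":35,"jm":57}]}
After op 3 (remove /lb/4): {"dht":[97,{"nu":36,"tq":19},{"kpx":22,"r":12,"rx":68,"wv":90},{"cmr":5,"er":76,"i":44}],"ilt":{"a":{"efx":94,"hob":98,"nr":23,"on":3},"ncy":{"hal":16,"n":65,"t":72,"xnq":44}},"lb":[[9,63],{"iio":72,"o":28,"ykx":27,"zkk":51},[38,42,74,54,13],{"f":26,"lb":83,"rn":37,"w":7}]}
After op 4 (add /lb/3/lb 73): {"dht":[97,{"nu":36,"tq":19},{"kpx":22,"r":12,"rx":68,"wv":90},{"cmr":5,"er":76,"i":44}],"ilt":{"a":{"efx":94,"hob":98,"nr":23,"on":3},"ncy":{"hal":16,"n":65,"t":72,"xnq":44}},"lb":[[9,63],{"iio":72,"o":28,"ykx":27,"zkk":51},[38,42,74,54,13],{"f":26,"lb":73,"rn":37,"w":7}]}
After op 5 (replace /dht/2/rx 21): {"dht":[97,{"nu":36,"tq":19},{"kpx":22,"r":12,"rx":21,"wv":90},{"cmr":5,"er":76,"i":44}],"ilt":{"a":{"efx":94,"hob":98,"nr":23,"on":3},"ncy":{"hal":16,"n":65,"t":72,"xnq":44}},"lb":[[9,63],{"iio":72,"o":28,"ykx":27,"zkk":51},[38,42,74,54,13],{"f":26,"lb":73,"rn":37,"w":7}]}
After op 6 (add /ilt/a 60): {"dht":[97,{"nu":36,"tq":19},{"kpx":22,"r":12,"rx":21,"wv":90},{"cmr":5,"er":76,"i":44}],"ilt":{"a":60,"ncy":{"hal":16,"n":65,"t":72,"xnq":44}},"lb":[[9,63],{"iio":72,"o":28,"ykx":27,"zkk":51},[38,42,74,54,13],{"f":26,"lb":73,"rn":37,"w":7}]}
After op 7 (add /ilt/hg 34): {"dht":[97,{"nu":36,"tq":19},{"kpx":22,"r":12,"rx":21,"wv":90},{"cmr":5,"er":76,"i":44}],"ilt":{"a":60,"hg":34,"ncy":{"hal":16,"n":65,"t":72,"xnq":44}},"lb":[[9,63],{"iio":72,"o":28,"ykx":27,"zkk":51},[38,42,74,54,13],{"f":26,"lb":73,"rn":37,"w":7}]}
Value at /dht/2/rx: 21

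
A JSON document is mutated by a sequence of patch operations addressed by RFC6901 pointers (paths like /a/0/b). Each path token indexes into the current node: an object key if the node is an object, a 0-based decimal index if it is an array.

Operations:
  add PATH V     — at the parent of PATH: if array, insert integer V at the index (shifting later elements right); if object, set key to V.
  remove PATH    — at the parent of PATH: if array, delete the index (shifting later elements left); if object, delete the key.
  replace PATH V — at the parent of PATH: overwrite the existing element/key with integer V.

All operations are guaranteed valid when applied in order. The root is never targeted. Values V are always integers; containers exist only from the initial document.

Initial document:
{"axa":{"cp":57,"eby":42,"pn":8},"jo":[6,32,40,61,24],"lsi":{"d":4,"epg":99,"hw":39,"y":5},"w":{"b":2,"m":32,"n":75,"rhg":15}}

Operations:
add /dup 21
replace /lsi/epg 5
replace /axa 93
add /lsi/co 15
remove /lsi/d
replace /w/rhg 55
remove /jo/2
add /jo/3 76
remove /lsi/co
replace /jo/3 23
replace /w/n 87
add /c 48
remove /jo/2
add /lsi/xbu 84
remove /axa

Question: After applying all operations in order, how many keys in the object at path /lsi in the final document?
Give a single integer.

Answer: 4

Derivation:
After op 1 (add /dup 21): {"axa":{"cp":57,"eby":42,"pn":8},"dup":21,"jo":[6,32,40,61,24],"lsi":{"d":4,"epg":99,"hw":39,"y":5},"w":{"b":2,"m":32,"n":75,"rhg":15}}
After op 2 (replace /lsi/epg 5): {"axa":{"cp":57,"eby":42,"pn":8},"dup":21,"jo":[6,32,40,61,24],"lsi":{"d":4,"epg":5,"hw":39,"y":5},"w":{"b":2,"m":32,"n":75,"rhg":15}}
After op 3 (replace /axa 93): {"axa":93,"dup":21,"jo":[6,32,40,61,24],"lsi":{"d":4,"epg":5,"hw":39,"y":5},"w":{"b":2,"m":32,"n":75,"rhg":15}}
After op 4 (add /lsi/co 15): {"axa":93,"dup":21,"jo":[6,32,40,61,24],"lsi":{"co":15,"d":4,"epg":5,"hw":39,"y":5},"w":{"b":2,"m":32,"n":75,"rhg":15}}
After op 5 (remove /lsi/d): {"axa":93,"dup":21,"jo":[6,32,40,61,24],"lsi":{"co":15,"epg":5,"hw":39,"y":5},"w":{"b":2,"m":32,"n":75,"rhg":15}}
After op 6 (replace /w/rhg 55): {"axa":93,"dup":21,"jo":[6,32,40,61,24],"lsi":{"co":15,"epg":5,"hw":39,"y":5},"w":{"b":2,"m":32,"n":75,"rhg":55}}
After op 7 (remove /jo/2): {"axa":93,"dup":21,"jo":[6,32,61,24],"lsi":{"co":15,"epg":5,"hw":39,"y":5},"w":{"b":2,"m":32,"n":75,"rhg":55}}
After op 8 (add /jo/3 76): {"axa":93,"dup":21,"jo":[6,32,61,76,24],"lsi":{"co":15,"epg":5,"hw":39,"y":5},"w":{"b":2,"m":32,"n":75,"rhg":55}}
After op 9 (remove /lsi/co): {"axa":93,"dup":21,"jo":[6,32,61,76,24],"lsi":{"epg":5,"hw":39,"y":5},"w":{"b":2,"m":32,"n":75,"rhg":55}}
After op 10 (replace /jo/3 23): {"axa":93,"dup":21,"jo":[6,32,61,23,24],"lsi":{"epg":5,"hw":39,"y":5},"w":{"b":2,"m":32,"n":75,"rhg":55}}
After op 11 (replace /w/n 87): {"axa":93,"dup":21,"jo":[6,32,61,23,24],"lsi":{"epg":5,"hw":39,"y":5},"w":{"b":2,"m":32,"n":87,"rhg":55}}
After op 12 (add /c 48): {"axa":93,"c":48,"dup":21,"jo":[6,32,61,23,24],"lsi":{"epg":5,"hw":39,"y":5},"w":{"b":2,"m":32,"n":87,"rhg":55}}
After op 13 (remove /jo/2): {"axa":93,"c":48,"dup":21,"jo":[6,32,23,24],"lsi":{"epg":5,"hw":39,"y":5},"w":{"b":2,"m":32,"n":87,"rhg":55}}
After op 14 (add /lsi/xbu 84): {"axa":93,"c":48,"dup":21,"jo":[6,32,23,24],"lsi":{"epg":5,"hw":39,"xbu":84,"y":5},"w":{"b":2,"m":32,"n":87,"rhg":55}}
After op 15 (remove /axa): {"c":48,"dup":21,"jo":[6,32,23,24],"lsi":{"epg":5,"hw":39,"xbu":84,"y":5},"w":{"b":2,"m":32,"n":87,"rhg":55}}
Size at path /lsi: 4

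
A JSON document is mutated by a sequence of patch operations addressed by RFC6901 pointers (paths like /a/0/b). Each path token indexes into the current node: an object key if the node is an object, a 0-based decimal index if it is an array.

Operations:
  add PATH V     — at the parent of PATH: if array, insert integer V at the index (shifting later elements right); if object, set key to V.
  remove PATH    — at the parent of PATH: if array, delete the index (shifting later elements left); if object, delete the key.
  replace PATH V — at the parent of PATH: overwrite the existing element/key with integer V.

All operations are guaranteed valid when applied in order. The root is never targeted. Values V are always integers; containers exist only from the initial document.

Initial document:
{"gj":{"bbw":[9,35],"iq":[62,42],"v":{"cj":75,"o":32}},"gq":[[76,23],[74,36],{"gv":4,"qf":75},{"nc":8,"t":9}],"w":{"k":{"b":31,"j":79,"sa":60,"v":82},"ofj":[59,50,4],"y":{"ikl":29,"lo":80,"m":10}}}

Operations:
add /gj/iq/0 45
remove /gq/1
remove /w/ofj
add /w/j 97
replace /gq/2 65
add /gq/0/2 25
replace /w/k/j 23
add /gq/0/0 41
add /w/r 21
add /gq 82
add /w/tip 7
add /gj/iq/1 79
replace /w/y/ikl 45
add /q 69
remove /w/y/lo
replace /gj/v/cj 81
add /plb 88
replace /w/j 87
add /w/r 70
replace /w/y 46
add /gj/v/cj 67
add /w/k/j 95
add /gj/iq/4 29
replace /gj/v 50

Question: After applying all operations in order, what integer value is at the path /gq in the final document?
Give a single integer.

After op 1 (add /gj/iq/0 45): {"gj":{"bbw":[9,35],"iq":[45,62,42],"v":{"cj":75,"o":32}},"gq":[[76,23],[74,36],{"gv":4,"qf":75},{"nc":8,"t":9}],"w":{"k":{"b":31,"j":79,"sa":60,"v":82},"ofj":[59,50,4],"y":{"ikl":29,"lo":80,"m":10}}}
After op 2 (remove /gq/1): {"gj":{"bbw":[9,35],"iq":[45,62,42],"v":{"cj":75,"o":32}},"gq":[[76,23],{"gv":4,"qf":75},{"nc":8,"t":9}],"w":{"k":{"b":31,"j":79,"sa":60,"v":82},"ofj":[59,50,4],"y":{"ikl":29,"lo":80,"m":10}}}
After op 3 (remove /w/ofj): {"gj":{"bbw":[9,35],"iq":[45,62,42],"v":{"cj":75,"o":32}},"gq":[[76,23],{"gv":4,"qf":75},{"nc":8,"t":9}],"w":{"k":{"b":31,"j":79,"sa":60,"v":82},"y":{"ikl":29,"lo":80,"m":10}}}
After op 4 (add /w/j 97): {"gj":{"bbw":[9,35],"iq":[45,62,42],"v":{"cj":75,"o":32}},"gq":[[76,23],{"gv":4,"qf":75},{"nc":8,"t":9}],"w":{"j":97,"k":{"b":31,"j":79,"sa":60,"v":82},"y":{"ikl":29,"lo":80,"m":10}}}
After op 5 (replace /gq/2 65): {"gj":{"bbw":[9,35],"iq":[45,62,42],"v":{"cj":75,"o":32}},"gq":[[76,23],{"gv":4,"qf":75},65],"w":{"j":97,"k":{"b":31,"j":79,"sa":60,"v":82},"y":{"ikl":29,"lo":80,"m":10}}}
After op 6 (add /gq/0/2 25): {"gj":{"bbw":[9,35],"iq":[45,62,42],"v":{"cj":75,"o":32}},"gq":[[76,23,25],{"gv":4,"qf":75},65],"w":{"j":97,"k":{"b":31,"j":79,"sa":60,"v":82},"y":{"ikl":29,"lo":80,"m":10}}}
After op 7 (replace /w/k/j 23): {"gj":{"bbw":[9,35],"iq":[45,62,42],"v":{"cj":75,"o":32}},"gq":[[76,23,25],{"gv":4,"qf":75},65],"w":{"j":97,"k":{"b":31,"j":23,"sa":60,"v":82},"y":{"ikl":29,"lo":80,"m":10}}}
After op 8 (add /gq/0/0 41): {"gj":{"bbw":[9,35],"iq":[45,62,42],"v":{"cj":75,"o":32}},"gq":[[41,76,23,25],{"gv":4,"qf":75},65],"w":{"j":97,"k":{"b":31,"j":23,"sa":60,"v":82},"y":{"ikl":29,"lo":80,"m":10}}}
After op 9 (add /w/r 21): {"gj":{"bbw":[9,35],"iq":[45,62,42],"v":{"cj":75,"o":32}},"gq":[[41,76,23,25],{"gv":4,"qf":75},65],"w":{"j":97,"k":{"b":31,"j":23,"sa":60,"v":82},"r":21,"y":{"ikl":29,"lo":80,"m":10}}}
After op 10 (add /gq 82): {"gj":{"bbw":[9,35],"iq":[45,62,42],"v":{"cj":75,"o":32}},"gq":82,"w":{"j":97,"k":{"b":31,"j":23,"sa":60,"v":82},"r":21,"y":{"ikl":29,"lo":80,"m":10}}}
After op 11 (add /w/tip 7): {"gj":{"bbw":[9,35],"iq":[45,62,42],"v":{"cj":75,"o":32}},"gq":82,"w":{"j":97,"k":{"b":31,"j":23,"sa":60,"v":82},"r":21,"tip":7,"y":{"ikl":29,"lo":80,"m":10}}}
After op 12 (add /gj/iq/1 79): {"gj":{"bbw":[9,35],"iq":[45,79,62,42],"v":{"cj":75,"o":32}},"gq":82,"w":{"j":97,"k":{"b":31,"j":23,"sa":60,"v":82},"r":21,"tip":7,"y":{"ikl":29,"lo":80,"m":10}}}
After op 13 (replace /w/y/ikl 45): {"gj":{"bbw":[9,35],"iq":[45,79,62,42],"v":{"cj":75,"o":32}},"gq":82,"w":{"j":97,"k":{"b":31,"j":23,"sa":60,"v":82},"r":21,"tip":7,"y":{"ikl":45,"lo":80,"m":10}}}
After op 14 (add /q 69): {"gj":{"bbw":[9,35],"iq":[45,79,62,42],"v":{"cj":75,"o":32}},"gq":82,"q":69,"w":{"j":97,"k":{"b":31,"j":23,"sa":60,"v":82},"r":21,"tip":7,"y":{"ikl":45,"lo":80,"m":10}}}
After op 15 (remove /w/y/lo): {"gj":{"bbw":[9,35],"iq":[45,79,62,42],"v":{"cj":75,"o":32}},"gq":82,"q":69,"w":{"j":97,"k":{"b":31,"j":23,"sa":60,"v":82},"r":21,"tip":7,"y":{"ikl":45,"m":10}}}
After op 16 (replace /gj/v/cj 81): {"gj":{"bbw":[9,35],"iq":[45,79,62,42],"v":{"cj":81,"o":32}},"gq":82,"q":69,"w":{"j":97,"k":{"b":31,"j":23,"sa":60,"v":82},"r":21,"tip":7,"y":{"ikl":45,"m":10}}}
After op 17 (add /plb 88): {"gj":{"bbw":[9,35],"iq":[45,79,62,42],"v":{"cj":81,"o":32}},"gq":82,"plb":88,"q":69,"w":{"j":97,"k":{"b":31,"j":23,"sa":60,"v":82},"r":21,"tip":7,"y":{"ikl":45,"m":10}}}
After op 18 (replace /w/j 87): {"gj":{"bbw":[9,35],"iq":[45,79,62,42],"v":{"cj":81,"o":32}},"gq":82,"plb":88,"q":69,"w":{"j":87,"k":{"b":31,"j":23,"sa":60,"v":82},"r":21,"tip":7,"y":{"ikl":45,"m":10}}}
After op 19 (add /w/r 70): {"gj":{"bbw":[9,35],"iq":[45,79,62,42],"v":{"cj":81,"o":32}},"gq":82,"plb":88,"q":69,"w":{"j":87,"k":{"b":31,"j":23,"sa":60,"v":82},"r":70,"tip":7,"y":{"ikl":45,"m":10}}}
After op 20 (replace /w/y 46): {"gj":{"bbw":[9,35],"iq":[45,79,62,42],"v":{"cj":81,"o":32}},"gq":82,"plb":88,"q":69,"w":{"j":87,"k":{"b":31,"j":23,"sa":60,"v":82},"r":70,"tip":7,"y":46}}
After op 21 (add /gj/v/cj 67): {"gj":{"bbw":[9,35],"iq":[45,79,62,42],"v":{"cj":67,"o":32}},"gq":82,"plb":88,"q":69,"w":{"j":87,"k":{"b":31,"j":23,"sa":60,"v":82},"r":70,"tip":7,"y":46}}
After op 22 (add /w/k/j 95): {"gj":{"bbw":[9,35],"iq":[45,79,62,42],"v":{"cj":67,"o":32}},"gq":82,"plb":88,"q":69,"w":{"j":87,"k":{"b":31,"j":95,"sa":60,"v":82},"r":70,"tip":7,"y":46}}
After op 23 (add /gj/iq/4 29): {"gj":{"bbw":[9,35],"iq":[45,79,62,42,29],"v":{"cj":67,"o":32}},"gq":82,"plb":88,"q":69,"w":{"j":87,"k":{"b":31,"j":95,"sa":60,"v":82},"r":70,"tip":7,"y":46}}
After op 24 (replace /gj/v 50): {"gj":{"bbw":[9,35],"iq":[45,79,62,42,29],"v":50},"gq":82,"plb":88,"q":69,"w":{"j":87,"k":{"b":31,"j":95,"sa":60,"v":82},"r":70,"tip":7,"y":46}}
Value at /gq: 82

Answer: 82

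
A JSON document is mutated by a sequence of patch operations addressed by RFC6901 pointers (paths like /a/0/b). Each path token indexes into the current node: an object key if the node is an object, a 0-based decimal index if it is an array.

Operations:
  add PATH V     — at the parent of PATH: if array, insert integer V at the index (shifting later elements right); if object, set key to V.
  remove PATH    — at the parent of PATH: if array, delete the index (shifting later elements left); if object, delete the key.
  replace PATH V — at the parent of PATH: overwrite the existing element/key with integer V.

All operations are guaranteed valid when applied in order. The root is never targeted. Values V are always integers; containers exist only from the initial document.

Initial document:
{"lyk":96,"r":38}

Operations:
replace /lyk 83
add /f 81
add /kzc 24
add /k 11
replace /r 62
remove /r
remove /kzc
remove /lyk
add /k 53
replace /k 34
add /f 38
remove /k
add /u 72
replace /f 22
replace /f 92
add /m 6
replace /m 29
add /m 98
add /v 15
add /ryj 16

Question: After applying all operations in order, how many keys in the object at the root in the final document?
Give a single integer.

After op 1 (replace /lyk 83): {"lyk":83,"r":38}
After op 2 (add /f 81): {"f":81,"lyk":83,"r":38}
After op 3 (add /kzc 24): {"f":81,"kzc":24,"lyk":83,"r":38}
After op 4 (add /k 11): {"f":81,"k":11,"kzc":24,"lyk":83,"r":38}
After op 5 (replace /r 62): {"f":81,"k":11,"kzc":24,"lyk":83,"r":62}
After op 6 (remove /r): {"f":81,"k":11,"kzc":24,"lyk":83}
After op 7 (remove /kzc): {"f":81,"k":11,"lyk":83}
After op 8 (remove /lyk): {"f":81,"k":11}
After op 9 (add /k 53): {"f":81,"k":53}
After op 10 (replace /k 34): {"f":81,"k":34}
After op 11 (add /f 38): {"f":38,"k":34}
After op 12 (remove /k): {"f":38}
After op 13 (add /u 72): {"f":38,"u":72}
After op 14 (replace /f 22): {"f":22,"u":72}
After op 15 (replace /f 92): {"f":92,"u":72}
After op 16 (add /m 6): {"f":92,"m":6,"u":72}
After op 17 (replace /m 29): {"f":92,"m":29,"u":72}
After op 18 (add /m 98): {"f":92,"m":98,"u":72}
After op 19 (add /v 15): {"f":92,"m":98,"u":72,"v":15}
After op 20 (add /ryj 16): {"f":92,"m":98,"ryj":16,"u":72,"v":15}
Size at the root: 5

Answer: 5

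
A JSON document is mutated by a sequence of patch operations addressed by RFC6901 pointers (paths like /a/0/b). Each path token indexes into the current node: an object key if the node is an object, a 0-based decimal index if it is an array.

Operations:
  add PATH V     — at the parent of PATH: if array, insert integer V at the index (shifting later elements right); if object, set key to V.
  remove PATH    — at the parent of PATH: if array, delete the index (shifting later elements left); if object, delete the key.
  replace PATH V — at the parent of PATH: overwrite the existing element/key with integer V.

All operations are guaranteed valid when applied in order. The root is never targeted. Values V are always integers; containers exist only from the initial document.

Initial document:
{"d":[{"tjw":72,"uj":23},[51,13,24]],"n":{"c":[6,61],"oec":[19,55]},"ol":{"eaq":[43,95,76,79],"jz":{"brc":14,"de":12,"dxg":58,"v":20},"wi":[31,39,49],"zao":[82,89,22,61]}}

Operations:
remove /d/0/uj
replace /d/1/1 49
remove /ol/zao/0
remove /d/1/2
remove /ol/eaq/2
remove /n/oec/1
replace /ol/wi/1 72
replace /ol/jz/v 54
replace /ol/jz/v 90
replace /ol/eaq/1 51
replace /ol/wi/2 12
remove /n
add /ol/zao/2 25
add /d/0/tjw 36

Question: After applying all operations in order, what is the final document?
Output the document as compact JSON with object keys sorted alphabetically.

Answer: {"d":[{"tjw":36},[51,49]],"ol":{"eaq":[43,51,79],"jz":{"brc":14,"de":12,"dxg":58,"v":90},"wi":[31,72,12],"zao":[89,22,25,61]}}

Derivation:
After op 1 (remove /d/0/uj): {"d":[{"tjw":72},[51,13,24]],"n":{"c":[6,61],"oec":[19,55]},"ol":{"eaq":[43,95,76,79],"jz":{"brc":14,"de":12,"dxg":58,"v":20},"wi":[31,39,49],"zao":[82,89,22,61]}}
After op 2 (replace /d/1/1 49): {"d":[{"tjw":72},[51,49,24]],"n":{"c":[6,61],"oec":[19,55]},"ol":{"eaq":[43,95,76,79],"jz":{"brc":14,"de":12,"dxg":58,"v":20},"wi":[31,39,49],"zao":[82,89,22,61]}}
After op 3 (remove /ol/zao/0): {"d":[{"tjw":72},[51,49,24]],"n":{"c":[6,61],"oec":[19,55]},"ol":{"eaq":[43,95,76,79],"jz":{"brc":14,"de":12,"dxg":58,"v":20},"wi":[31,39,49],"zao":[89,22,61]}}
After op 4 (remove /d/1/2): {"d":[{"tjw":72},[51,49]],"n":{"c":[6,61],"oec":[19,55]},"ol":{"eaq":[43,95,76,79],"jz":{"brc":14,"de":12,"dxg":58,"v":20},"wi":[31,39,49],"zao":[89,22,61]}}
After op 5 (remove /ol/eaq/2): {"d":[{"tjw":72},[51,49]],"n":{"c":[6,61],"oec":[19,55]},"ol":{"eaq":[43,95,79],"jz":{"brc":14,"de":12,"dxg":58,"v":20},"wi":[31,39,49],"zao":[89,22,61]}}
After op 6 (remove /n/oec/1): {"d":[{"tjw":72},[51,49]],"n":{"c":[6,61],"oec":[19]},"ol":{"eaq":[43,95,79],"jz":{"brc":14,"de":12,"dxg":58,"v":20},"wi":[31,39,49],"zao":[89,22,61]}}
After op 7 (replace /ol/wi/1 72): {"d":[{"tjw":72},[51,49]],"n":{"c":[6,61],"oec":[19]},"ol":{"eaq":[43,95,79],"jz":{"brc":14,"de":12,"dxg":58,"v":20},"wi":[31,72,49],"zao":[89,22,61]}}
After op 8 (replace /ol/jz/v 54): {"d":[{"tjw":72},[51,49]],"n":{"c":[6,61],"oec":[19]},"ol":{"eaq":[43,95,79],"jz":{"brc":14,"de":12,"dxg":58,"v":54},"wi":[31,72,49],"zao":[89,22,61]}}
After op 9 (replace /ol/jz/v 90): {"d":[{"tjw":72},[51,49]],"n":{"c":[6,61],"oec":[19]},"ol":{"eaq":[43,95,79],"jz":{"brc":14,"de":12,"dxg":58,"v":90},"wi":[31,72,49],"zao":[89,22,61]}}
After op 10 (replace /ol/eaq/1 51): {"d":[{"tjw":72},[51,49]],"n":{"c":[6,61],"oec":[19]},"ol":{"eaq":[43,51,79],"jz":{"brc":14,"de":12,"dxg":58,"v":90},"wi":[31,72,49],"zao":[89,22,61]}}
After op 11 (replace /ol/wi/2 12): {"d":[{"tjw":72},[51,49]],"n":{"c":[6,61],"oec":[19]},"ol":{"eaq":[43,51,79],"jz":{"brc":14,"de":12,"dxg":58,"v":90},"wi":[31,72,12],"zao":[89,22,61]}}
After op 12 (remove /n): {"d":[{"tjw":72},[51,49]],"ol":{"eaq":[43,51,79],"jz":{"brc":14,"de":12,"dxg":58,"v":90},"wi":[31,72,12],"zao":[89,22,61]}}
After op 13 (add /ol/zao/2 25): {"d":[{"tjw":72},[51,49]],"ol":{"eaq":[43,51,79],"jz":{"brc":14,"de":12,"dxg":58,"v":90},"wi":[31,72,12],"zao":[89,22,25,61]}}
After op 14 (add /d/0/tjw 36): {"d":[{"tjw":36},[51,49]],"ol":{"eaq":[43,51,79],"jz":{"brc":14,"de":12,"dxg":58,"v":90},"wi":[31,72,12],"zao":[89,22,25,61]}}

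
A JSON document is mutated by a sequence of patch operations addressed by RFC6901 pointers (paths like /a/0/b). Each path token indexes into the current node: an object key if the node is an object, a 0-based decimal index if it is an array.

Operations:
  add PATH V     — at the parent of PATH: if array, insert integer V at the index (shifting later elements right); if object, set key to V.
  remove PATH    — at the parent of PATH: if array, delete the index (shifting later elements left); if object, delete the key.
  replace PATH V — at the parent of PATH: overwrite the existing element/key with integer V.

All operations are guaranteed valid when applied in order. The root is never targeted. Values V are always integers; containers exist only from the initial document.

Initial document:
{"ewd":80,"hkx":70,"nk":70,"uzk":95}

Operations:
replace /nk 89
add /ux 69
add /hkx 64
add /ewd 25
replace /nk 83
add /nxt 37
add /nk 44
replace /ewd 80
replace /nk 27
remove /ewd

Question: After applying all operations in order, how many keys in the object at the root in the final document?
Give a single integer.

Answer: 5

Derivation:
After op 1 (replace /nk 89): {"ewd":80,"hkx":70,"nk":89,"uzk":95}
After op 2 (add /ux 69): {"ewd":80,"hkx":70,"nk":89,"ux":69,"uzk":95}
After op 3 (add /hkx 64): {"ewd":80,"hkx":64,"nk":89,"ux":69,"uzk":95}
After op 4 (add /ewd 25): {"ewd":25,"hkx":64,"nk":89,"ux":69,"uzk":95}
After op 5 (replace /nk 83): {"ewd":25,"hkx":64,"nk":83,"ux":69,"uzk":95}
After op 6 (add /nxt 37): {"ewd":25,"hkx":64,"nk":83,"nxt":37,"ux":69,"uzk":95}
After op 7 (add /nk 44): {"ewd":25,"hkx":64,"nk":44,"nxt":37,"ux":69,"uzk":95}
After op 8 (replace /ewd 80): {"ewd":80,"hkx":64,"nk":44,"nxt":37,"ux":69,"uzk":95}
After op 9 (replace /nk 27): {"ewd":80,"hkx":64,"nk":27,"nxt":37,"ux":69,"uzk":95}
After op 10 (remove /ewd): {"hkx":64,"nk":27,"nxt":37,"ux":69,"uzk":95}
Size at the root: 5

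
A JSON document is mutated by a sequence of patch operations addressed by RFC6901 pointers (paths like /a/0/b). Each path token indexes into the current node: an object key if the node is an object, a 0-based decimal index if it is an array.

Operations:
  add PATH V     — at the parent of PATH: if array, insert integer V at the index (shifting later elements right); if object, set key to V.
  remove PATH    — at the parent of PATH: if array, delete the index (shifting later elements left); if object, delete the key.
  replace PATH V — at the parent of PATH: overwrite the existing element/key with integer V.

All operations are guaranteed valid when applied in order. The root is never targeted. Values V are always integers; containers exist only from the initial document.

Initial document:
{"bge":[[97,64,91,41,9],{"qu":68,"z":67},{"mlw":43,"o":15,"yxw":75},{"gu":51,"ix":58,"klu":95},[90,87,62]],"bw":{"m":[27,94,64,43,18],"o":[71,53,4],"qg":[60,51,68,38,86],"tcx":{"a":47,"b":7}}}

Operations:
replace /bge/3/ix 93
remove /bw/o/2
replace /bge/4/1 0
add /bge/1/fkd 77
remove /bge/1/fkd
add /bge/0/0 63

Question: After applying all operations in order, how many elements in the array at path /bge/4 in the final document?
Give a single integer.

Answer: 3

Derivation:
After op 1 (replace /bge/3/ix 93): {"bge":[[97,64,91,41,9],{"qu":68,"z":67},{"mlw":43,"o":15,"yxw":75},{"gu":51,"ix":93,"klu":95},[90,87,62]],"bw":{"m":[27,94,64,43,18],"o":[71,53,4],"qg":[60,51,68,38,86],"tcx":{"a":47,"b":7}}}
After op 2 (remove /bw/o/2): {"bge":[[97,64,91,41,9],{"qu":68,"z":67},{"mlw":43,"o":15,"yxw":75},{"gu":51,"ix":93,"klu":95},[90,87,62]],"bw":{"m":[27,94,64,43,18],"o":[71,53],"qg":[60,51,68,38,86],"tcx":{"a":47,"b":7}}}
After op 3 (replace /bge/4/1 0): {"bge":[[97,64,91,41,9],{"qu":68,"z":67},{"mlw":43,"o":15,"yxw":75},{"gu":51,"ix":93,"klu":95},[90,0,62]],"bw":{"m":[27,94,64,43,18],"o":[71,53],"qg":[60,51,68,38,86],"tcx":{"a":47,"b":7}}}
After op 4 (add /bge/1/fkd 77): {"bge":[[97,64,91,41,9],{"fkd":77,"qu":68,"z":67},{"mlw":43,"o":15,"yxw":75},{"gu":51,"ix":93,"klu":95},[90,0,62]],"bw":{"m":[27,94,64,43,18],"o":[71,53],"qg":[60,51,68,38,86],"tcx":{"a":47,"b":7}}}
After op 5 (remove /bge/1/fkd): {"bge":[[97,64,91,41,9],{"qu":68,"z":67},{"mlw":43,"o":15,"yxw":75},{"gu":51,"ix":93,"klu":95},[90,0,62]],"bw":{"m":[27,94,64,43,18],"o":[71,53],"qg":[60,51,68,38,86],"tcx":{"a":47,"b":7}}}
After op 6 (add /bge/0/0 63): {"bge":[[63,97,64,91,41,9],{"qu":68,"z":67},{"mlw":43,"o":15,"yxw":75},{"gu":51,"ix":93,"klu":95},[90,0,62]],"bw":{"m":[27,94,64,43,18],"o":[71,53],"qg":[60,51,68,38,86],"tcx":{"a":47,"b":7}}}
Size at path /bge/4: 3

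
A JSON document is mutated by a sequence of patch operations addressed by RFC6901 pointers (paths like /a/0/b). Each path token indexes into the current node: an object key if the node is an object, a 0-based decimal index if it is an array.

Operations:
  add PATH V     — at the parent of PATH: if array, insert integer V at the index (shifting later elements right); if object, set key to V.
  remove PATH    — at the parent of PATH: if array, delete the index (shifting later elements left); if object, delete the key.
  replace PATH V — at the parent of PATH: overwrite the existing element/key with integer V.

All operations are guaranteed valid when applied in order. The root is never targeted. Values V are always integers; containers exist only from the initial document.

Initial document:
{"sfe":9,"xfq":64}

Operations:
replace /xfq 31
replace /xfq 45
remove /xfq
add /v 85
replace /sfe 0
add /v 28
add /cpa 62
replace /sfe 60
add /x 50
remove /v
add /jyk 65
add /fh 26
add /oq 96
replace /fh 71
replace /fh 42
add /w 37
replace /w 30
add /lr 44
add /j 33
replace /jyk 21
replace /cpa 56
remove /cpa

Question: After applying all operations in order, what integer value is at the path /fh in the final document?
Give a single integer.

Answer: 42

Derivation:
After op 1 (replace /xfq 31): {"sfe":9,"xfq":31}
After op 2 (replace /xfq 45): {"sfe":9,"xfq":45}
After op 3 (remove /xfq): {"sfe":9}
After op 4 (add /v 85): {"sfe":9,"v":85}
After op 5 (replace /sfe 0): {"sfe":0,"v":85}
After op 6 (add /v 28): {"sfe":0,"v":28}
After op 7 (add /cpa 62): {"cpa":62,"sfe":0,"v":28}
After op 8 (replace /sfe 60): {"cpa":62,"sfe":60,"v":28}
After op 9 (add /x 50): {"cpa":62,"sfe":60,"v":28,"x":50}
After op 10 (remove /v): {"cpa":62,"sfe":60,"x":50}
After op 11 (add /jyk 65): {"cpa":62,"jyk":65,"sfe":60,"x":50}
After op 12 (add /fh 26): {"cpa":62,"fh":26,"jyk":65,"sfe":60,"x":50}
After op 13 (add /oq 96): {"cpa":62,"fh":26,"jyk":65,"oq":96,"sfe":60,"x":50}
After op 14 (replace /fh 71): {"cpa":62,"fh":71,"jyk":65,"oq":96,"sfe":60,"x":50}
After op 15 (replace /fh 42): {"cpa":62,"fh":42,"jyk":65,"oq":96,"sfe":60,"x":50}
After op 16 (add /w 37): {"cpa":62,"fh":42,"jyk":65,"oq":96,"sfe":60,"w":37,"x":50}
After op 17 (replace /w 30): {"cpa":62,"fh":42,"jyk":65,"oq":96,"sfe":60,"w":30,"x":50}
After op 18 (add /lr 44): {"cpa":62,"fh":42,"jyk":65,"lr":44,"oq":96,"sfe":60,"w":30,"x":50}
After op 19 (add /j 33): {"cpa":62,"fh":42,"j":33,"jyk":65,"lr":44,"oq":96,"sfe":60,"w":30,"x":50}
After op 20 (replace /jyk 21): {"cpa":62,"fh":42,"j":33,"jyk":21,"lr":44,"oq":96,"sfe":60,"w":30,"x":50}
After op 21 (replace /cpa 56): {"cpa":56,"fh":42,"j":33,"jyk":21,"lr":44,"oq":96,"sfe":60,"w":30,"x":50}
After op 22 (remove /cpa): {"fh":42,"j":33,"jyk":21,"lr":44,"oq":96,"sfe":60,"w":30,"x":50}
Value at /fh: 42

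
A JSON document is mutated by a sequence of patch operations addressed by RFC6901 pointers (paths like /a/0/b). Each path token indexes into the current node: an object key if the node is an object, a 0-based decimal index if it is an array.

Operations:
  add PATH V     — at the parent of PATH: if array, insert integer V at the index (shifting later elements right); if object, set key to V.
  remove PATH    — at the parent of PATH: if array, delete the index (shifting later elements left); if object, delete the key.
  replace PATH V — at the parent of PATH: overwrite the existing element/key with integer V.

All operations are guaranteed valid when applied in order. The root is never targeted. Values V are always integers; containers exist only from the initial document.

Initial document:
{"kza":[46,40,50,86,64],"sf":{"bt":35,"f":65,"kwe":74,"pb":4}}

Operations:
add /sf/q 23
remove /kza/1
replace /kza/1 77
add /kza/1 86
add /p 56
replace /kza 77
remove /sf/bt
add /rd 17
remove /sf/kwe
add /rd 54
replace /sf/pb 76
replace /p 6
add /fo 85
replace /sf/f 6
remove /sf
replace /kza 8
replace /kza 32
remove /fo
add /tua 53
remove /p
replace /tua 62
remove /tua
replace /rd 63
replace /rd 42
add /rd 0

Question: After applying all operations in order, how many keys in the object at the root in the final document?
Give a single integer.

Answer: 2

Derivation:
After op 1 (add /sf/q 23): {"kza":[46,40,50,86,64],"sf":{"bt":35,"f":65,"kwe":74,"pb":4,"q":23}}
After op 2 (remove /kza/1): {"kza":[46,50,86,64],"sf":{"bt":35,"f":65,"kwe":74,"pb":4,"q":23}}
After op 3 (replace /kza/1 77): {"kza":[46,77,86,64],"sf":{"bt":35,"f":65,"kwe":74,"pb":4,"q":23}}
After op 4 (add /kza/1 86): {"kza":[46,86,77,86,64],"sf":{"bt":35,"f":65,"kwe":74,"pb":4,"q":23}}
After op 5 (add /p 56): {"kza":[46,86,77,86,64],"p":56,"sf":{"bt":35,"f":65,"kwe":74,"pb":4,"q":23}}
After op 6 (replace /kza 77): {"kza":77,"p":56,"sf":{"bt":35,"f":65,"kwe":74,"pb":4,"q":23}}
After op 7 (remove /sf/bt): {"kza":77,"p":56,"sf":{"f":65,"kwe":74,"pb":4,"q":23}}
After op 8 (add /rd 17): {"kza":77,"p":56,"rd":17,"sf":{"f":65,"kwe":74,"pb":4,"q":23}}
After op 9 (remove /sf/kwe): {"kza":77,"p":56,"rd":17,"sf":{"f":65,"pb":4,"q":23}}
After op 10 (add /rd 54): {"kza":77,"p":56,"rd":54,"sf":{"f":65,"pb":4,"q":23}}
After op 11 (replace /sf/pb 76): {"kza":77,"p":56,"rd":54,"sf":{"f":65,"pb":76,"q":23}}
After op 12 (replace /p 6): {"kza":77,"p":6,"rd":54,"sf":{"f":65,"pb":76,"q":23}}
After op 13 (add /fo 85): {"fo":85,"kza":77,"p":6,"rd":54,"sf":{"f":65,"pb":76,"q":23}}
After op 14 (replace /sf/f 6): {"fo":85,"kza":77,"p":6,"rd":54,"sf":{"f":6,"pb":76,"q":23}}
After op 15 (remove /sf): {"fo":85,"kza":77,"p":6,"rd":54}
After op 16 (replace /kza 8): {"fo":85,"kza":8,"p":6,"rd":54}
After op 17 (replace /kza 32): {"fo":85,"kza":32,"p":6,"rd":54}
After op 18 (remove /fo): {"kza":32,"p":6,"rd":54}
After op 19 (add /tua 53): {"kza":32,"p":6,"rd":54,"tua":53}
After op 20 (remove /p): {"kza":32,"rd":54,"tua":53}
After op 21 (replace /tua 62): {"kza":32,"rd":54,"tua":62}
After op 22 (remove /tua): {"kza":32,"rd":54}
After op 23 (replace /rd 63): {"kza":32,"rd":63}
After op 24 (replace /rd 42): {"kza":32,"rd":42}
After op 25 (add /rd 0): {"kza":32,"rd":0}
Size at the root: 2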